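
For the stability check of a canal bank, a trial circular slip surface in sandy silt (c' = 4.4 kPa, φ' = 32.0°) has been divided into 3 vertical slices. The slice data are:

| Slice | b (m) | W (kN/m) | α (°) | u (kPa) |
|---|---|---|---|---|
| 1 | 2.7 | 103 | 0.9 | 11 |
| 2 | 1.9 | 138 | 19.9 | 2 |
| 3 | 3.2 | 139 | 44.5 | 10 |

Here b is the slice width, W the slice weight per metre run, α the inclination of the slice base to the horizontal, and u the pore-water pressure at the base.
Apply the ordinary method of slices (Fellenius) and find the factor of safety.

FS = 1.36

Ordinary method of slices: FS = Σ[c'·Δl_i + (W_i cosα_i − u_i·Δl_i)·tanφ'] / Σ W_i sinα_i, with Δl_i = b_i / cosα_i.
Slice 1: Δl = 2.7/cos0.9° = 2.700 m; N'_1 = 103·cos0.9° − 11·2.700 = 73.3; c'Δl = 11.88; W sinα = 1.6
Slice 2: Δl = 1.9/cos19.9° = 2.021 m; N'_2 = 138·cos19.9° − 2·2.021 = 125.7; c'Δl = 8.89; W sinα = 47.0
Slice 3: Δl = 3.2/cos44.5° = 4.487 m; N'_3 = 139·cos44.5° − 10·4.487 = 54.3; c'Δl = 19.74; W sinα = 97.4
Σc'Δl = 40.5 kN/m; ΣN' = 253.3 kN/m; ΣW sinα = 146.0 kN/m
Resisting = 40.5 + 253.3·tan32.0° = 40.5 + 158.3 = 198.8 kN/m
FS = 198.8 / 146.0 = 1.361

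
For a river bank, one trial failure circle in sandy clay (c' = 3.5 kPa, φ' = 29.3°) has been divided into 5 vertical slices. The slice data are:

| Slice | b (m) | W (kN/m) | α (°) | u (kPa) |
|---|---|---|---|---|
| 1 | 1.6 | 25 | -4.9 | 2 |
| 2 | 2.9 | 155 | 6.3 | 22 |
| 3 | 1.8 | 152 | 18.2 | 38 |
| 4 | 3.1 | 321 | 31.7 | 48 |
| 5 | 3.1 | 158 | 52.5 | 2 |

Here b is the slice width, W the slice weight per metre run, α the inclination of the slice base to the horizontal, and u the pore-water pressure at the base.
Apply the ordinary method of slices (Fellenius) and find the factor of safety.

FS = 0.73

Ordinary method of slices: FS = Σ[c'·Δl_i + (W_i cosα_i − u_i·Δl_i)·tanφ'] / Σ W_i sinα_i, with Δl_i = b_i / cosα_i.
Slice 1: Δl = 1.6/cos(-4.9°) = 1.606 m; N'_1 = 25·cos(-4.9°) − 2·1.606 = 21.7; c'Δl = 5.62; W sinα = -2.1
Slice 2: Δl = 2.9/cos6.3° = 2.918 m; N'_2 = 155·cos6.3° − 22·2.918 = 89.9; c'Δl = 10.21; W sinα = 17.0
Slice 3: Δl = 1.8/cos18.2° = 1.895 m; N'_3 = 152·cos18.2° − 38·1.895 = 72.4; c'Δl = 6.63; W sinα = 47.5
Slice 4: Δl = 3.1/cos31.7° = 3.644 m; N'_4 = 321·cos31.7° − 48·3.644 = 98.2; c'Δl = 12.75; W sinα = 168.7
Slice 5: Δl = 3.1/cos52.5° = 5.092 m; N'_5 = 158·cos52.5° − 2·5.092 = 86.0; c'Δl = 17.82; W sinα = 125.3
Σc'Δl = 53.0 kN/m; ΣN' = 368.2 kN/m; ΣW sinα = 356.4 kN/m
Resisting = 53.0 + 368.2·tan29.3° = 53.0 + 206.6 = 259.7 kN/m
FS = 259.7 / 356.4 = 0.729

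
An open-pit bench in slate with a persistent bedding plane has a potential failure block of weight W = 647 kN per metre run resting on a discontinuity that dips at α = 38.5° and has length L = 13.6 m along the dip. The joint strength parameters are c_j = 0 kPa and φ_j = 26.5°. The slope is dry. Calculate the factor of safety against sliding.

Resolving the block weight along and normal to the plane and applying the Mohr–Coulomb strength on the joint:
N' = W cosα = 647·cos38.5° = 506.3 kN/m
Driving force T = W sinα = 647·sin38.5° = 402.8 kN/m
Resisting force R = c_j·L + N'·tanφ_j = 0·13.6 + 506.3·tan26.5° = 0.0 + 252.5 = 252.5 kN/m
FS = R / T = 252.5 / 402.8 = 0.627

FS = 0.63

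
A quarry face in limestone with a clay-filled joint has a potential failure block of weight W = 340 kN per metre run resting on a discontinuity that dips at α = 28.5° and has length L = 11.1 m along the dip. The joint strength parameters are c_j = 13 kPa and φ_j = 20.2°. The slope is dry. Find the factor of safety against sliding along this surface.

Resolving the block weight along and normal to the plane and applying the Mohr–Coulomb strength on the joint:
N' = W cosα = 340·cos28.5° = 298.8 kN/m
Driving force T = W sinα = 340·sin28.5° = 162.2 kN/m
Resisting force R = c_j·L + N'·tanφ_j = 13·11.1 + 298.8·tan20.2° = 144.3 + 109.9 = 254.2 kN/m
FS = R / T = 254.2 / 162.2 = 1.567

FS = 1.57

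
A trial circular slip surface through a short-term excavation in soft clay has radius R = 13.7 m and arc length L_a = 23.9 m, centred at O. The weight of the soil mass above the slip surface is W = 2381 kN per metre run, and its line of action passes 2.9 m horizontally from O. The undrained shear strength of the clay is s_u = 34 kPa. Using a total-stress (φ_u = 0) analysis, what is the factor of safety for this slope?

FS = 1.61

Taking moments about the centre O, the resisting moment is provided by the undrained shear strength acting along the arc:
M_R = s_u·L_a·R = 34·23.90·13.7 = 11132.6 kN·m/m
M_D = W·d = 2381·2.9 = 6904.9 kN·m/m
FS = M_R / M_D = 11132.6 / 6904.9 = 1.612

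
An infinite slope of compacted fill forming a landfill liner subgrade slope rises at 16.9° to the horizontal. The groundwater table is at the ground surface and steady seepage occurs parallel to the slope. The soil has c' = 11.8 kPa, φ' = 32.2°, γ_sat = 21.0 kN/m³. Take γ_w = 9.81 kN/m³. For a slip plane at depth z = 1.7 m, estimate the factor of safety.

FS = 2.29

With seepage parallel to the slope and the water table at the surface, the effective normal stress on the slip plane uses the buoyant unit weight γ' = γ_sat − γ_w while the driving shear stress uses γ_sat:
FS = [c' + γ' z cos²β tanφ'] / [γ_sat z sinβ cosβ]
γ' = 21.0 − 9.81 = 11.19 kN/m³
Numerator = 11.8 + 11.19·1.7·cos²16.9°·tan32.2° = 11.8 + 11.19·1.7·0.9155·0.6297 = 22.767 kPa
Denominator = 21.0·1.7·sin16.9°·cos16.9° = 21.0·1.7·0.2907·0.9568 = 9.930 kPa
FS = 22.767 / 9.930 = 2.293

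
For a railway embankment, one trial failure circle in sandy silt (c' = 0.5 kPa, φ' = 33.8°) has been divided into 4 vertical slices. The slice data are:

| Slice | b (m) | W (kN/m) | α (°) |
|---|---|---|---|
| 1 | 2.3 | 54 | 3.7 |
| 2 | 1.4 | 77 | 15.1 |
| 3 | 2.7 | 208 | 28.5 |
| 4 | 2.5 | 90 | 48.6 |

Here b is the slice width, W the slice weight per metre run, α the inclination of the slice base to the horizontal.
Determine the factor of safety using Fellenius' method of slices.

FS = 1.33

Ordinary method of slices: FS = Σ[c'·Δl_i + (W_i cosα_i)·tanφ'] / Σ W_i sinα_i, with Δl_i = b_i / cosα_i.
Slice 1: Δl = 2.3/cos3.7° = 2.305 m; N'_1 = 54·cos3.7° = 53.9; c'Δl = 1.15; W sinα = 3.5
Slice 2: Δl = 1.4/cos15.1° = 1.450 m; N'_2 = 77·cos15.1° = 74.3; c'Δl = 0.73; W sinα = 20.1
Slice 3: Δl = 2.7/cos28.5° = 3.072 m; N'_3 = 208·cos28.5° = 182.8; c'Δl = 1.54; W sinα = 99.2
Slice 4: Δl = 2.5/cos48.6° = 3.780 m; N'_4 = 90·cos48.6° = 59.5; c'Δl = 1.89; W sinα = 67.5
Σc'Δl = 5.3 kN/m; ΣN' = 370.5 kN/m; ΣW sinα = 190.3 kN/m
Resisting = 5.3 + 370.5·tan33.8° = 5.3 + 248.1 = 253.4 kN/m
FS = 253.4 / 190.3 = 1.331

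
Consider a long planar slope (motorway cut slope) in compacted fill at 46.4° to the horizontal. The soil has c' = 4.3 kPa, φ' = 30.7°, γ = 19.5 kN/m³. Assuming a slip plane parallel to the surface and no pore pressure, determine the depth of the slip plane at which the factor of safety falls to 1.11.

Setting FS = 1.11 in FS = [c' + γz cos²β tanφ'] / [γz sinβ cosβ] and solving for z:
z = c' / [γ cosβ (FS·sinβ − cosβ·tanφ')]
  = 4.3 / [19.5·cos46.4°·(1.11·sin46.4° − cos46.4°·tan30.7°)]
  = 4.3 / [19.5·0.6896·(1.11·0.7242 − 0.6896·0.5938)]
  = 4.3 / 5.3033 = 0.811 m

z = 0.81 m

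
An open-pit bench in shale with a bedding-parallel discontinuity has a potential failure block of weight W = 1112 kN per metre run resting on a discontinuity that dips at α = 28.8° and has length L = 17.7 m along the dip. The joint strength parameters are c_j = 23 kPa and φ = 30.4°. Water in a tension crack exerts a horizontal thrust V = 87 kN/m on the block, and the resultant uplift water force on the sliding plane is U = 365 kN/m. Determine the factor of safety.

FS = 1.21

Resolving the block weight along and normal to the plane and applying the Mohr–Coulomb strength on the joint:
N' = W cosα − U − V sinα = 1112·cos28.8° − 365 − 87·sin28.8° = 567.5 kN/m
Driving force T = W sinα + V cosα = 1112·sin28.8° + 87·cos28.8° = 611.9 kN/m
Resisting force R = c_j·L + N'·tanφ = 23·17.7 + 567.5·tan30.4° = 407.1 + 333.0 = 740.1 kN/m
FS = R / T = 740.1 / 611.9 = 1.209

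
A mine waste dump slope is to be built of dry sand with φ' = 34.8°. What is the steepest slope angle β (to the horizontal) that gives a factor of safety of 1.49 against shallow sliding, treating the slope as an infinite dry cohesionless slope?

β = 25.0°

For an infinite dry cohesionless slope FS = tanφ'/tanβ, so tanβ = tanφ' / FS.
tanβ = tan34.8° / 1.49 = 0.6950 / 1.49 = 0.4665
β = arctan(0.4665) = 25.01°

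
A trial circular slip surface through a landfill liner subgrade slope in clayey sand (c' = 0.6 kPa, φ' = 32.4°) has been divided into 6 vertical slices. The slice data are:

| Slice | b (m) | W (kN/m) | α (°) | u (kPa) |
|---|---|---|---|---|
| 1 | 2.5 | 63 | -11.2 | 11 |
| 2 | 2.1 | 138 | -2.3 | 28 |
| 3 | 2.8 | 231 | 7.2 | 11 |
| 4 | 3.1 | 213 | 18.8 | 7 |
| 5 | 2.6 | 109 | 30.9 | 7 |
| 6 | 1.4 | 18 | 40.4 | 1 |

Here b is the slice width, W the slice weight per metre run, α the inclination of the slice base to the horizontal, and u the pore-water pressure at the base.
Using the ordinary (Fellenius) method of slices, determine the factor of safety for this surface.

FS = 2.53

Ordinary method of slices: FS = Σ[c'·Δl_i + (W_i cosα_i − u_i·Δl_i)·tanφ'] / Σ W_i sinα_i, with Δl_i = b_i / cosα_i.
Slice 1: Δl = 2.5/cos(-11.2°) = 2.549 m; N'_1 = 63·cos(-11.2°) − 11·2.549 = 33.8; c'Δl = 1.53; W sinα = -12.2
Slice 2: Δl = 2.1/cos(-2.3°) = 2.102 m; N'_2 = 138·cos(-2.3°) − 28·2.102 = 79.0; c'Δl = 1.26; W sinα = -5.5
Slice 3: Δl = 2.8/cos7.2° = 2.822 m; N'_3 = 231·cos7.2° − 11·2.822 = 198.1; c'Δl = 1.69; W sinα = 29.0
Slice 4: Δl = 3.1/cos18.8° = 3.275 m; N'_4 = 213·cos18.8° − 7·3.275 = 178.7; c'Δl = 1.96; W sinα = 68.6
Slice 5: Δl = 2.6/cos30.9° = 3.030 m; N'_5 = 109·cos30.9° − 7·3.030 = 72.3; c'Δl = 1.82; W sinα = 56.0
Slice 6: Δl = 1.4/cos40.4° = 1.838 m; N'_6 = 18·cos40.4° − 1·1.838 = 11.9; c'Δl = 1.10; W sinα = 11.7
Σc'Δl = 9.4 kN/m; ΣN' = 573.8 kN/m; ΣW sinα = 147.5 kN/m
Resisting = 9.4 + 573.8·tan32.4° = 9.4 + 364.2 = 373.5 kN/m
FS = 373.5 / 147.5 = 2.533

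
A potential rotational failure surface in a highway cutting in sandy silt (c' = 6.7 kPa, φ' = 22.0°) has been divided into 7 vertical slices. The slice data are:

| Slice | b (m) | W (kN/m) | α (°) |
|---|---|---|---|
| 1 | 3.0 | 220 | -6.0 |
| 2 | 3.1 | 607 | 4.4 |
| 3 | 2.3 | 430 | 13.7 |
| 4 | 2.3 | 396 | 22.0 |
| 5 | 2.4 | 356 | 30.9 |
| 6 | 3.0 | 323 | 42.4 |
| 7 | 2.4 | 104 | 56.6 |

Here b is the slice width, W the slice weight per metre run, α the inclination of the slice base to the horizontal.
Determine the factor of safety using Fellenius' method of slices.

Ordinary method of slices: FS = Σ[c'·Δl_i + (W_i cosα_i)·tanφ'] / Σ W_i sinα_i, with Δl_i = b_i / cosα_i.
Slice 1: Δl = 3.0/cos(-6.0°) = 3.017 m; N'_1 = 220·cos(-6.0°) = 218.8; c'Δl = 20.21; W sinα = -23.0
Slice 2: Δl = 3.1/cos4.4° = 3.109 m; N'_2 = 607·cos4.4° = 605.2; c'Δl = 20.83; W sinα = 46.6
Slice 3: Δl = 2.3/cos13.7° = 2.367 m; N'_3 = 430·cos13.7° = 417.8; c'Δl = 15.86; W sinα = 101.8
Slice 4: Δl = 2.3/cos22.0° = 2.481 m; N'_4 = 396·cos22.0° = 367.2; c'Δl = 16.62; W sinα = 148.3
Slice 5: Δl = 2.4/cos30.9° = 2.797 m; N'_5 = 356·cos30.9° = 305.5; c'Δl = 18.74; W sinα = 182.8
Slice 6: Δl = 3.0/cos42.4° = 4.063 m; N'_6 = 323·cos42.4° = 238.5; c'Δl = 27.22; W sinα = 217.8
Slice 7: Δl = 2.4/cos56.6° = 4.360 m; N'_7 = 104·cos56.6° = 57.2; c'Δl = 29.21; W sinα = 86.8
Σc'Δl = 148.7 kN/m; ΣN' = 2210.2 kN/m; ΣW sinα = 761.2 kN/m
Resisting = 148.7 + 2210.2·tan22.0° = 148.7 + 893.0 = 1041.7 kN/m
FS = 1041.7 / 761.2 = 1.368

FS = 1.37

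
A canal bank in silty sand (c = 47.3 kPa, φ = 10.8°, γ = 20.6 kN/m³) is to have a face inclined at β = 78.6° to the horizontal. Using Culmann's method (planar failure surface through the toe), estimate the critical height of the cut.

H_c = 14.21 m

Culmann's analysis gives the critical failure plane at α_cr = (β + φ)/2 = (78.6 + 10.8)/2 = 44.7°, and the critical height
H_c = (4c/γ) · sinβ cosφ / [1 − cos(β − φ)]
    = (4·47.3/20.6) · sin78.6°·cos10.8° / [1 − cos(67.8°)]
    = 9.184 · 0.9803·0.9823 / [1 − 0.3778]
    = 9.184 · 0.9629 / 0.6222
    = 14.21 m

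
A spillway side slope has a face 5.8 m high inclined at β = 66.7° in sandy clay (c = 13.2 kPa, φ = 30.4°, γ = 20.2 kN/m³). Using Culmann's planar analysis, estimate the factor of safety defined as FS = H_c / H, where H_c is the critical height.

H_c = (4c/γ) · sinβ cosφ / [1 − cos(β − φ)]
    = (4·13.2/20.2) · sin66.7°·cos30.4° / [1 − cos36.3°]
    = 2.614 · 0.7922 / 0.1941 = 10.67 m
FS = H_c / H = 10.67 / 5.8 = 1.840

FS = 1.84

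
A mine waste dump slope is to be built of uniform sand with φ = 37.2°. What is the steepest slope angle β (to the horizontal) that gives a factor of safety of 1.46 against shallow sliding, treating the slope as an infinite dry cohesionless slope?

For an infinite dry cohesionless slope FS = tanφ/tanβ, so tanβ = tanφ / FS.
tanβ = tan37.2° / 1.46 = 0.7590 / 1.46 = 0.5199
β = arctan(0.5199) = 27.47°

β = 27.5°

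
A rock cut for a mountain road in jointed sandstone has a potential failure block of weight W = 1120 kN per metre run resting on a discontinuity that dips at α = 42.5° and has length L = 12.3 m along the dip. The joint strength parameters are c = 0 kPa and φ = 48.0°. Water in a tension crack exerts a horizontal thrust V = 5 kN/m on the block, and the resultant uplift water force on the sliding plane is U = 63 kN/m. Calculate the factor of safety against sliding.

Resolving the block weight along and normal to the plane and applying the Mohr–Coulomb strength on the joint:
N' = W cosα − U − V sinα = 1120·cos42.5° − 63 − 5·sin42.5° = 759.4 kN/m
Driving force T = W sinα + V cosα = 1120·sin42.5° + 5·cos42.5° = 760.3 kN/m
Resisting force R = c·L + N'·tanφ = 0·12.3 + 759.4·tan48.0° = 0.0 + 843.4 = 843.4 kN/m
FS = R / T = 843.4 / 760.3 = 1.109

FS = 1.11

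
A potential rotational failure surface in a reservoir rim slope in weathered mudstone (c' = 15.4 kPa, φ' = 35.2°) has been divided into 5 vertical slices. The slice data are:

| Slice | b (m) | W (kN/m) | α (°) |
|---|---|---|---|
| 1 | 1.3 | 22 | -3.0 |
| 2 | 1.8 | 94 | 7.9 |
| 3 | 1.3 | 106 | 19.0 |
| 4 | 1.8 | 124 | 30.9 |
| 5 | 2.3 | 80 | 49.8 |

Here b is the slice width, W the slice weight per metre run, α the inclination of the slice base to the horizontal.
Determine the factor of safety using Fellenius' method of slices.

FS = 2.45

Ordinary method of slices: FS = Σ[c'·Δl_i + (W_i cosα_i)·tanφ'] / Σ W_i sinα_i, with Δl_i = b_i / cosα_i.
Slice 1: Δl = 1.3/cos(-3.0°) = 1.302 m; N'_1 = 22·cos(-3.0°) = 22.0; c'Δl = 20.05; W sinα = -1.2
Slice 2: Δl = 1.8/cos7.9° = 1.817 m; N'_2 = 94·cos7.9° = 93.1; c'Δl = 27.99; W sinα = 12.9
Slice 3: Δl = 1.3/cos19.0° = 1.375 m; N'_3 = 106·cos19.0° = 100.2; c'Δl = 21.17; W sinα = 34.5
Slice 4: Δl = 1.8/cos30.9° = 2.098 m; N'_4 = 124·cos30.9° = 106.4; c'Δl = 32.31; W sinα = 63.7
Slice 5: Δl = 2.3/cos49.8° = 3.563 m; N'_5 = 80·cos49.8° = 51.6; c'Δl = 54.88; W sinα = 61.1
Σc'Δl = 156.4 kN/m; ΣN' = 373.3 kN/m; ΣW sinα = 171.1 kN/m
Resisting = 156.4 + 373.3·tan35.2° = 156.4 + 263.4 = 419.7 kN/m
FS = 419.7 / 171.1 = 2.454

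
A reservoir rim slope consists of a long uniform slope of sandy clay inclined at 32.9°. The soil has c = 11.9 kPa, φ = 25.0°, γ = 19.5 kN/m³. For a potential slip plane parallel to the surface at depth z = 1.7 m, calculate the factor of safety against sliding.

For an infinite slope with a slip plane parallel to the surface (no pore pressure): FS = [c + γz cos²β tanφ] / [γz sinβ cosβ].
γz = 19.5·1.7 = 33.15 kN/m²
Numerator = 11.9 + 33.15·cos²32.9°·tan25.0° = 11.9 + 33.15·0.7050·0.4663 = 22.797 kPa
Denominator = 33.15·sin32.9°·cos32.9° = 33.15·0.5432·0.8396 = 15.118 kPa
FS = 22.797 / 15.118 = 1.508

FS = 1.51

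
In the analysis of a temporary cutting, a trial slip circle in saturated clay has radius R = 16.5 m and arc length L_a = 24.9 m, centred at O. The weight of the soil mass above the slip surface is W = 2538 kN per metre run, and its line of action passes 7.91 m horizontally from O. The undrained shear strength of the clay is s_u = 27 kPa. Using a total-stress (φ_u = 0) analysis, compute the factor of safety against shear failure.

FS = 0.55

Taking moments about the centre O, the resisting moment is provided by the undrained shear strength acting along the arc:
M_R = s_u·L_a·R = 27·24.90·16.5 = 11092.9 kN·m/m
M_D = W·d = 2538·7.91 = 20075.6 kN·m/m
FS = M_R / M_D = 11092.9 / 20075.6 = 0.553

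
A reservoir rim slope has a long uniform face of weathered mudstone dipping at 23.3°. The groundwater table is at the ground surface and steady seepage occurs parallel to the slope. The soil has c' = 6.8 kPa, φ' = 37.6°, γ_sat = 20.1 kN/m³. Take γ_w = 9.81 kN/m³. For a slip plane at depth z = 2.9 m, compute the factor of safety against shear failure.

With seepage parallel to the slope and the water table at the surface, the effective normal stress on the slip plane uses the buoyant unit weight γ' = γ_sat − γ_w while the driving shear stress uses γ_sat:
FS = [c' + γ' z cos²β tanφ'] / [γ_sat z sinβ cosβ]
γ' = 20.1 − 9.81 = 10.29 kN/m³
Numerator = 6.8 + 10.29·2.9·cos²23.3°·tan37.6° = 6.8 + 10.29·2.9·0.8435·0.7701 = 26.185 kPa
Denominator = 20.1·2.9·sin23.3°·cos23.3° = 20.1·2.9·0.3955·0.9184 = 21.176 kPa
FS = 26.185 / 21.176 = 1.237

FS = 1.24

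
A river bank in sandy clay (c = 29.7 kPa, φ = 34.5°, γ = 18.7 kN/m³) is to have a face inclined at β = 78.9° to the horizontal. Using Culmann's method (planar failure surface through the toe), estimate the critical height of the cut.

H_c = 17.99 m

Culmann's analysis gives the critical failure plane at α_cr = (β + φ)/2 = (78.9 + 34.5)/2 = 56.7°, and the critical height
H_c = (4c/γ) · sinβ cosφ / [1 − cos(β − φ)]
    = (4·29.7/18.7) · sin78.9°·cos34.5° / [1 − cos(44.4°)]
    = 6.353 · 0.9813·0.8241 / [1 − 0.7145]
    = 6.353 · 0.8087 / 0.2855
    = 17.99 m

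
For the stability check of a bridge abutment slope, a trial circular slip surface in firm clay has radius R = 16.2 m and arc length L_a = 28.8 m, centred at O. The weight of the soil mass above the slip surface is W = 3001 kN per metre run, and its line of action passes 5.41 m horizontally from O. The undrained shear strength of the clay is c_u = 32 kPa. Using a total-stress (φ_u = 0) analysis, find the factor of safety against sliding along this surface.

Taking moments about the centre O, the resisting moment is provided by the undrained shear strength acting along the arc:
M_R = c_u·L_a·R = 32·28.80·16.2 = 14929.9 kN·m/m
M_D = W·d = 3001·5.41 = 16235.4 kN·m/m
FS = M_R / M_D = 14929.9 / 16235.4 = 0.920

FS = 0.92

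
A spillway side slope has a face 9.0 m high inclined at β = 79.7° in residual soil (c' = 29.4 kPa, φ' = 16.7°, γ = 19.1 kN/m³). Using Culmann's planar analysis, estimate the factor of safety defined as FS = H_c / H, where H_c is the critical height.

H_c = (4c'/γ) · sinβ cosφ' / [1 − cos(β − φ')]
    = (4·29.4/19.1) · sin79.7°·cos16.7° / [1 − cos63.0°]
    = 6.157 · 0.9424 / 0.5460 = 10.63 m
FS = H_c / H = 10.63 / 9.0 = 1.181

FS = 1.18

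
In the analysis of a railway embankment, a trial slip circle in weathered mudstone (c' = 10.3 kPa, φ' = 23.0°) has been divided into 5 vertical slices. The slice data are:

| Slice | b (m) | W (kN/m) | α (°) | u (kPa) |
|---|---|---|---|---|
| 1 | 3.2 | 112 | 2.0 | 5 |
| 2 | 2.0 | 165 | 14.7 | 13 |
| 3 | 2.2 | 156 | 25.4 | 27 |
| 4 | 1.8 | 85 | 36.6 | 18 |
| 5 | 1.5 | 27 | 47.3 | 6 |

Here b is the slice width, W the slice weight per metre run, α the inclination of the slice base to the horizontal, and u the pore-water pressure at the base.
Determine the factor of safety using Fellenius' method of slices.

FS = 1.46

Ordinary method of slices: FS = Σ[c'·Δl_i + (W_i cosα_i − u_i·Δl_i)·tanφ'] / Σ W_i sinα_i, with Δl_i = b_i / cosα_i.
Slice 1: Δl = 3.2/cos2.0° = 3.202 m; N'_1 = 112·cos2.0° − 5·3.202 = 95.9; c'Δl = 32.98; W sinα = 3.9
Slice 2: Δl = 2.0/cos14.7° = 2.068 m; N'_2 = 165·cos14.7° − 13·2.068 = 132.7; c'Δl = 21.30; W sinα = 41.9
Slice 3: Δl = 2.2/cos25.4° = 2.435 m; N'_3 = 156·cos25.4° − 27·2.435 = 75.2; c'Δl = 25.08; W sinα = 66.9
Slice 4: Δl = 1.8/cos36.6° = 2.242 m; N'_4 = 85·cos36.6° − 18·2.242 = 27.9; c'Δl = 23.09; W sinα = 50.7
Slice 5: Δl = 1.5/cos47.3° = 2.212 m; N'_5 = 27·cos47.3° − 6·2.212 = 5.0; c'Δl = 22.78; W sinα = 19.8
Σc'Δl = 125.2 kN/m; ΣN' = 336.7 kN/m; ΣW sinα = 183.2 kN/m
Resisting = 125.2 + 336.7·tan23.0° = 125.2 + 142.9 = 268.2 kN/m
FS = 268.2 / 183.2 = 1.464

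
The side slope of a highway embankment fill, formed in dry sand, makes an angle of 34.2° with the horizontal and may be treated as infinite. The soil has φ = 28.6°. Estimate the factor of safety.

For a dry cohesionless infinite slope the factor of safety is FS = tanφ / tanβ.
FS = tan28.6° / tan34.2° = 0.5452 / 0.6796 = 0.802

FS = 0.80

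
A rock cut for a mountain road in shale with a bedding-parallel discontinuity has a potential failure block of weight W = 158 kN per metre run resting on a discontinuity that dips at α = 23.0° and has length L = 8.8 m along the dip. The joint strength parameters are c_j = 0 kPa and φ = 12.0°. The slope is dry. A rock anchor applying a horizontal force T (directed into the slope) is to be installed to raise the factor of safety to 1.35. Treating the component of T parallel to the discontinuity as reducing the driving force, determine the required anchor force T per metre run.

T = 40 kN/m

Resolving forces along and normal to the sliding plane, with the horizontal anchor force T adding T·sinα to the effective normal force and T·cosα acting up the plane against the driving force:
FS = [c_jL + (W cosα + T sinα) tanφ] / [W sinα − T cosα]
Without the anchor: N' = 145.4 kN/m, driving T_d = 61.7 kN/m, resisting R = 0·8.8 + 145.4·tan12.0° = 30.9 kN/m, FS = 0.50.
Setting FS = 1.35 and solving for T:
1.35·(61.7 − T cos23.0°) = 30.9 + T sin23.0°·tan12.0°
T·(sin23.0°·tan12.0° + 1.35·cos23.0°) = 1.35·61.7 − 30.9
T·(0.3907·0.2126 + 1.35·0.9205) = 83.3 − 30.9 = 52.4
T·1.3257 = 52.4
T = 39.5 kN/m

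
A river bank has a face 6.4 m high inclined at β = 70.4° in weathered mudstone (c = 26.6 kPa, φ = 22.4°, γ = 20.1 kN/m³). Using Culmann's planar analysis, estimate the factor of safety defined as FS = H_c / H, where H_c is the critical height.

H_c = (4c/γ) · sinβ cosφ / [1 − cos(β − φ)]
    = (4·26.6/20.1) · sin70.4°·cos22.4° / [1 − cos48.0°]
    = 5.294 · 0.8710 / 0.3309 = 13.93 m
FS = H_c / H = 13.93 / 6.4 = 2.177

FS = 2.18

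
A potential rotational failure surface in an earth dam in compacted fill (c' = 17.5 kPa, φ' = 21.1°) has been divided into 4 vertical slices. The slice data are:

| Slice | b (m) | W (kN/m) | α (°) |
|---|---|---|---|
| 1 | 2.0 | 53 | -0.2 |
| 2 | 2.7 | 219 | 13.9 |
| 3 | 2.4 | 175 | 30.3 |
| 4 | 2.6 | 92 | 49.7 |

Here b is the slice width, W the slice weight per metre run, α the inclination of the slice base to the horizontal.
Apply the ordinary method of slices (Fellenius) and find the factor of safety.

FS = 1.83

Ordinary method of slices: FS = Σ[c'·Δl_i + (W_i cosα_i)·tanφ'] / Σ W_i sinα_i, with Δl_i = b_i / cosα_i.
Slice 1: Δl = 2.0/cos(-0.2°) = 2.000 m; N'_1 = 53·cos(-0.2°) = 53.0; c'Δl = 35.00; W sinα = -0.2
Slice 2: Δl = 2.7/cos13.9° = 2.781 m; N'_2 = 219·cos13.9° = 212.6; c'Δl = 48.68; W sinα = 52.6
Slice 3: Δl = 2.4/cos30.3° = 2.780 m; N'_3 = 175·cos30.3° = 151.1; c'Δl = 48.65; W sinα = 88.3
Slice 4: Δl = 2.6/cos49.7° = 4.020 m; N'_4 = 92·cos49.7° = 59.5; c'Δl = 70.35; W sinα = 70.2
Σc'Δl = 202.7 kN/m; ΣN' = 476.2 kN/m; ΣW sinα = 210.9 kN/m
Resisting = 202.7 + 476.2·tan21.1° = 202.7 + 183.7 = 386.4 kN/m
FS = 386.4 / 210.9 = 1.832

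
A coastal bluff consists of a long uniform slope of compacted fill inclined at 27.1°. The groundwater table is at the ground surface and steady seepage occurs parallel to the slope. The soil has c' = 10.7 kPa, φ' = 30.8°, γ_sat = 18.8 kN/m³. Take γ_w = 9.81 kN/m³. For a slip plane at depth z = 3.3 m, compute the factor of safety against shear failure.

With seepage parallel to the slope and the water table at the surface, the effective normal stress on the slip plane uses the buoyant unit weight γ' = γ_sat − γ_w while the driving shear stress uses γ_sat:
FS = [c' + γ' z cos²β tanφ'] / [γ_sat z sinβ cosβ]
γ' = 18.8 − 9.81 = 8.99 kN/m³
Numerator = 10.7 + 8.99·3.3·cos²27.1°·tan30.8° = 10.7 + 8.99·3.3·0.7925·0.5961 = 24.715 kPa
Denominator = 18.8·3.3·sin27.1°·cos27.1° = 18.8·3.3·0.4555·0.8902 = 25.159 kPa
FS = 24.715 / 25.159 = 0.982

FS = 0.98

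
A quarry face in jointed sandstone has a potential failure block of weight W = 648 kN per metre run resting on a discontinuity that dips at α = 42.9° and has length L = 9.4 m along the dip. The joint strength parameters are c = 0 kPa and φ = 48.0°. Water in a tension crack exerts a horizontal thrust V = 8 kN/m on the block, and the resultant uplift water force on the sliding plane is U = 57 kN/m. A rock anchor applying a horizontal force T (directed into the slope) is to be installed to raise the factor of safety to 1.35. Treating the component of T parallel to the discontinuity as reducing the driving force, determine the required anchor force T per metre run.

T = 83 kN/m

Resolving forces along and normal to the sliding plane, with the horizontal anchor force T adding T·sinα to the effective normal force and T·cosα acting up the plane against the driving force:
FS = [cL + (W cosα − U − V sinα + T sinα) tanφ] / [W sinα + V cosα − T cosα]
Without the anchor: N' = 412.2 kN/m, driving T_d = 447.0 kN/m, resisting R = 0·9.4 + 412.2·tan48.0° = 457.8 kN/m, FS = 1.02.
Setting FS = 1.35 and solving for T:
1.35·(447.0 − T cos42.9°) = 457.8 + T sin42.9°·tan48.0°
T·(sin42.9°·tan48.0° + 1.35·cos42.9°) = 1.35·447.0 − 457.8
T·(0.6807·1.1106 + 1.35·0.7325) = 603.4 − 457.8 = 145.6
T·1.7450 = 145.6
T = 83.4 kN/m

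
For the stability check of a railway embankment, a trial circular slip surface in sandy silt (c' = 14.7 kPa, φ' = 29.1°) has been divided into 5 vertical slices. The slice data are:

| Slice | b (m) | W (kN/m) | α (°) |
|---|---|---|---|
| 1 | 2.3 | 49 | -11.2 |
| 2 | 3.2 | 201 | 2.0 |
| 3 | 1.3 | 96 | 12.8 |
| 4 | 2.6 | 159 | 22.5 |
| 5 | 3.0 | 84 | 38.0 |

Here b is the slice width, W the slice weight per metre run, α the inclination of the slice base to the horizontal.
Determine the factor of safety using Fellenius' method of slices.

FS = 3.87

Ordinary method of slices: FS = Σ[c'·Δl_i + (W_i cosα_i)·tanφ'] / Σ W_i sinα_i, with Δl_i = b_i / cosα_i.
Slice 1: Δl = 2.3/cos(-11.2°) = 2.345 m; N'_1 = 49·cos(-11.2°) = 48.1; c'Δl = 34.47; W sinα = -9.5
Slice 2: Δl = 3.2/cos2.0° = 3.202 m; N'_2 = 201·cos2.0° = 200.9; c'Δl = 47.07; W sinα = 7.0
Slice 3: Δl = 1.3/cos12.8° = 1.333 m; N'_3 = 96·cos12.8° = 93.6; c'Δl = 19.60; W sinα = 21.3
Slice 4: Δl = 2.6/cos22.5° = 2.814 m; N'_4 = 159·cos22.5° = 146.9; c'Δl = 41.37; W sinα = 60.8
Slice 5: Δl = 3.0/cos38.0° = 3.807 m; N'_5 = 84·cos38.0° = 66.2; c'Δl = 55.96; W sinα = 51.7
Σc'Δl = 198.5 kN/m; ΣN' = 555.6 kN/m; ΣW sinα = 131.3 kN/m
Resisting = 198.5 + 555.6·tan29.1° = 198.5 + 309.3 = 507.7 kN/m
FS = 507.7 / 131.3 = 3.866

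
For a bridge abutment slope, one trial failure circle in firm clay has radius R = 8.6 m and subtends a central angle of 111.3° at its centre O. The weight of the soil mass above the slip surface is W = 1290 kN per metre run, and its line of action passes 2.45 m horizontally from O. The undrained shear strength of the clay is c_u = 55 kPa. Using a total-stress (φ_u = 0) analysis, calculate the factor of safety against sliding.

Taking moments about the centre O, the resisting moment is provided by the undrained shear strength acting along the arc:
Arc length L_a = R·θ = 8.6·(111.3°·π/180) = 8.6·1.9426 = 16.71 m
M_R = c_u·L_a·R = 55·16.71·8.6 = 7901.9 kN·m/m
M_D = W·d = 1290·2.45 = 3160.5 kN·m/m
FS = M_R / M_D = 7901.9 / 3160.5 = 2.500

FS = 2.50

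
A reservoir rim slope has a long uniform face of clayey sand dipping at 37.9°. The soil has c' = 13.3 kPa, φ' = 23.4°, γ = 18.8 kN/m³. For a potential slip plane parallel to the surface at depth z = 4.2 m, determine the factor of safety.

FS = 0.90

For an infinite slope with a slip plane parallel to the surface (no pore pressure): FS = [c' + γz cos²β tanφ'] / [γz sinβ cosβ].
γz = 18.8·4.2 = 78.96 kN/m²
Numerator = 13.3 + 78.96·cos²37.9°·tan23.4° = 13.3 + 78.96·0.6227·0.4327 = 34.575 kPa
Denominator = 78.96·sin37.9°·cos37.9° = 78.96·0.6143·0.7891 = 38.274 kPa
FS = 34.575 / 38.274 = 0.903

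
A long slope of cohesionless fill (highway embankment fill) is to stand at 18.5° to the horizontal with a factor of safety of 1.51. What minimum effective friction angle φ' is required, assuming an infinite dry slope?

FS = tanφ'/tanβ ⇒ tanφ' = FS · tanβ = 1.51 · tan18.5° = 0.5052
φ' = arctan(0.5052) = 26.80°

φ' = 26.8°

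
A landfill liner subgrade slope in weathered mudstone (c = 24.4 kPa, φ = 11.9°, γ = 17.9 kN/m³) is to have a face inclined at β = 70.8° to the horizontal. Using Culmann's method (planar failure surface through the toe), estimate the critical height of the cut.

Culmann's analysis gives the critical failure plane at α_cr = (β + φ)/2 = (70.8 + 11.9)/2 = 41.4°, and the critical height
H_c = (4c/γ) · sinβ cosφ / [1 − cos(β − φ)]
    = (4·24.4/17.9) · sin70.8°·cos11.9° / [1 − cos(58.9°)]
    = 5.453 · 0.9444·0.9785 / [1 − 0.5165]
    = 5.453 · 0.9241 / 0.4835
    = 10.42 m

H_c = 10.42 m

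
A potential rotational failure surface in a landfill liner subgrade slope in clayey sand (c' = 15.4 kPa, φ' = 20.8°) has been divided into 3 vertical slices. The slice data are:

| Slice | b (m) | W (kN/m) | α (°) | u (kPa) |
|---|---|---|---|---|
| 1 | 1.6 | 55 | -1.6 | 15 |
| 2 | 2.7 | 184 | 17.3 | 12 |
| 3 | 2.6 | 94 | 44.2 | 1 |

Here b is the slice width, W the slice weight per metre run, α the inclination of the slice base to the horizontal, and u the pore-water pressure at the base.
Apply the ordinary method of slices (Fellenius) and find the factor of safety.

FS = 1.80

Ordinary method of slices: FS = Σ[c'·Δl_i + (W_i cosα_i − u_i·Δl_i)·tanφ'] / Σ W_i sinα_i, with Δl_i = b_i / cosα_i.
Slice 1: Δl = 1.6/cos(-1.6°) = 1.601 m; N'_1 = 55·cos(-1.6°) − 15·1.601 = 31.0; c'Δl = 24.65; W sinα = -1.5
Slice 2: Δl = 2.7/cos17.3° = 2.828 m; N'_2 = 184·cos17.3° − 12·2.828 = 141.7; c'Δl = 43.55; W sinα = 54.7
Slice 3: Δl = 2.6/cos44.2° = 3.627 m; N'_3 = 94·cos44.2° − 1·3.627 = 63.8; c'Δl = 55.85; W sinα = 65.5
Σc'Δl = 124.1 kN/m; ΣN' = 236.5 kN/m; ΣW sinα = 118.7 kN/m
Resisting = 124.1 + 236.5·tan20.8° = 124.1 + 89.8 = 213.9 kN/m
FS = 213.9 / 118.7 = 1.802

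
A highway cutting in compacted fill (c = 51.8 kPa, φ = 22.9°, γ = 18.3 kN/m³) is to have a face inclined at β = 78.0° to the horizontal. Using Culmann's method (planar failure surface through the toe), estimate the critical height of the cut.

H_c = 23.84 m

Culmann's analysis gives the critical failure plane at α_cr = (β + φ)/2 = (78.0 + 22.9)/2 = 50.5°, and the critical height
H_c = (4c/γ) · sinβ cosφ / [1 − cos(β − φ)]
    = (4·51.8/18.3) · sin78.0°·cos22.9° / [1 − cos(55.1°)]
    = 11.322 · 0.9781·0.9212 / [1 − 0.5721]
    = 11.322 · 0.9011 / 0.4279
    = 23.84 m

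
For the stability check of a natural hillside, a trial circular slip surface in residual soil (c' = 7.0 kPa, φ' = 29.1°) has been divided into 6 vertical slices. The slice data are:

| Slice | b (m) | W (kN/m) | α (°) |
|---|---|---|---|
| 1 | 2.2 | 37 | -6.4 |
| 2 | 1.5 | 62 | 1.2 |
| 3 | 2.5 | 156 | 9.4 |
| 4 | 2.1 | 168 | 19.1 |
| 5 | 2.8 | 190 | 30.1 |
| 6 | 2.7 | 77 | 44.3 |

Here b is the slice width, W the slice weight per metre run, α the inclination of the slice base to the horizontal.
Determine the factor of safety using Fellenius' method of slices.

Ordinary method of slices: FS = Σ[c'·Δl_i + (W_i cosα_i)·tanφ'] / Σ W_i sinα_i, with Δl_i = b_i / cosα_i.
Slice 1: Δl = 2.2/cos(-6.4°) = 2.214 m; N'_1 = 37·cos(-6.4°) = 36.8; c'Δl = 15.50; W sinα = -4.1
Slice 2: Δl = 1.5/cos1.2° = 1.500 m; N'_2 = 62·cos1.2° = 62.0; c'Δl = 10.50; W sinα = 1.3
Slice 3: Δl = 2.5/cos9.4° = 2.534 m; N'_3 = 156·cos9.4° = 153.9; c'Δl = 17.74; W sinα = 25.5
Slice 4: Δl = 2.1/cos19.1° = 2.222 m; N'_4 = 168·cos19.1° = 158.8; c'Δl = 15.56; W sinα = 55.0
Slice 5: Δl = 2.8/cos30.1° = 3.236 m; N'_5 = 190·cos30.1° = 164.4; c'Δl = 22.65; W sinα = 95.3
Slice 6: Δl = 2.7/cos44.3° = 3.773 m; N'_6 = 77·cos44.3° = 55.1; c'Δl = 26.41; W sinα = 53.8
Σc'Δl = 108.4 kN/m; ΣN' = 630.9 kN/m; ΣW sinα = 226.7 kN/m
Resisting = 108.4 + 630.9·tan29.1° = 108.4 + 351.2 = 459.5 kN/m
FS = 459.5 / 226.7 = 2.027

FS = 2.03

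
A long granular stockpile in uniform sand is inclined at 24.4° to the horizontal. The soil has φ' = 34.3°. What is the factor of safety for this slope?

For a dry cohesionless infinite slope the factor of safety is FS = tanφ' / tanβ.
FS = tan34.3° / tan24.4° = 0.6822 / 0.4536 = 1.504

FS = 1.50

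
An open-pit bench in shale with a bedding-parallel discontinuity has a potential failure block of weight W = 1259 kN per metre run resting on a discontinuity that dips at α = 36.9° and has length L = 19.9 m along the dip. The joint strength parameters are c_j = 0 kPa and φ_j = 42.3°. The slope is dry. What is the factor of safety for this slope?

FS = 1.21

Resolving the block weight along and normal to the plane and applying the Mohr–Coulomb strength on the joint:
N' = W cosα = 1259·cos36.9° = 1006.8 kN/m
Driving force T = W sinα = 1259·sin36.9° = 755.9 kN/m
Resisting force R = c_j·L + N'·tanφ_j = 0·19.9 + 1006.8·tan42.3° = 0.0 + 916.1 = 916.1 kN/m
FS = R / T = 916.1 / 755.9 = 1.212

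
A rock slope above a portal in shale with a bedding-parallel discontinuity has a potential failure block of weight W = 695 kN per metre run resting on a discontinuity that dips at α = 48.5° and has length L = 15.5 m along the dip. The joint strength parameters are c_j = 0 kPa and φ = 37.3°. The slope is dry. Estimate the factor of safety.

Resolving the block weight along and normal to the plane and applying the Mohr–Coulomb strength on the joint:
N' = W cosα = 695·cos48.5° = 460.5 kN/m
Driving force T = W sinα = 695·sin48.5° = 520.5 kN/m
Resisting force R = c_j·L + N'·tanφ = 0·15.5 + 460.5·tan37.3° = 0.0 + 350.8 = 350.8 kN/m
FS = R / T = 350.8 / 520.5 = 0.674

FS = 0.67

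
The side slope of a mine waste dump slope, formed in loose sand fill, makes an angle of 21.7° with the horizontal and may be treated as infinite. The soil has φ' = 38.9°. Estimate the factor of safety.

FS = 2.03

For a dry cohesionless infinite slope the factor of safety is FS = tanφ' / tanβ.
FS = tan38.9° / tan21.7° = 0.8069 / 0.3979 = 2.028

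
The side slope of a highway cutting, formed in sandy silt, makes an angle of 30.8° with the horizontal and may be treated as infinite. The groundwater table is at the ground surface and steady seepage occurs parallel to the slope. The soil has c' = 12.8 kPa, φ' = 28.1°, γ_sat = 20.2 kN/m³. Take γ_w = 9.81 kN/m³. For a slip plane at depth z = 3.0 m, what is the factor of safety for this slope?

FS = 0.94

With seepage parallel to the slope and the water table at the surface, the effective normal stress on the slip plane uses the buoyant unit weight γ' = γ_sat − γ_w while the driving shear stress uses γ_sat:
FS = [c' + γ' z cos²β tanφ'] / [γ_sat z sinβ cosβ]
γ' = 20.2 − 9.81 = 10.39 kN/m³
Numerator = 12.8 + 10.39·3.0·cos²30.8°·tan28.1° = 12.8 + 10.39·3.0·0.7378·0.5340 = 25.080 kPa
Denominator = 20.2·3.0·sin30.8°·cos30.8° = 20.2·3.0·0.5120·0.8590 = 26.653 kPa
FS = 25.080 / 26.653 = 0.941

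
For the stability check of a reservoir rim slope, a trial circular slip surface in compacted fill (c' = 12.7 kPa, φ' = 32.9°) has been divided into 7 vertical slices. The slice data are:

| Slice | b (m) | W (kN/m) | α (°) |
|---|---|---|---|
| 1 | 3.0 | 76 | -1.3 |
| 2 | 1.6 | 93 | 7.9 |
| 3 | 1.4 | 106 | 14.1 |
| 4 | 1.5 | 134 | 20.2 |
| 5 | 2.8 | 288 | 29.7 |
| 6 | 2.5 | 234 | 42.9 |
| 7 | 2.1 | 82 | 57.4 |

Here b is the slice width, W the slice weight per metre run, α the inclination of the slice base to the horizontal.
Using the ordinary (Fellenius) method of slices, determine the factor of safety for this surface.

FS = 1.74

Ordinary method of slices: FS = Σ[c'·Δl_i + (W_i cosα_i)·tanφ'] / Σ W_i sinα_i, with Δl_i = b_i / cosα_i.
Slice 1: Δl = 3.0/cos(-1.3°) = 3.001 m; N'_1 = 76·cos(-1.3°) = 76.0; c'Δl = 38.11; W sinα = -1.7
Slice 2: Δl = 1.6/cos7.9° = 1.615 m; N'_2 = 93·cos7.9° = 92.1; c'Δl = 20.51; W sinα = 12.8
Slice 3: Δl = 1.4/cos14.1° = 1.443 m; N'_3 = 106·cos14.1° = 102.8; c'Δl = 18.33; W sinα = 25.8
Slice 4: Δl = 1.5/cos20.2° = 1.598 m; N'_4 = 134·cos20.2° = 125.8; c'Δl = 20.30; W sinα = 46.3
Slice 5: Δl = 2.8/cos29.7° = 3.223 m; N'_5 = 288·cos29.7° = 250.2; c'Δl = 40.94; W sinα = 142.7
Slice 6: Δl = 2.5/cos42.9° = 3.413 m; N'_6 = 234·cos42.9° = 171.4; c'Δl = 43.34; W sinα = 159.3
Slice 7: Δl = 2.1/cos57.4° = 3.898 m; N'_7 = 82·cos57.4° = 44.2; c'Δl = 49.50; W sinα = 69.1
Σc'Δl = 231.0 kN/m; ΣN' = 862.4 kN/m; ΣW sinα = 454.2 kN/m
Resisting = 231.0 + 862.4·tan32.9° = 231.0 + 557.9 = 789.0 kN/m
FS = 789.0 / 454.2 = 1.737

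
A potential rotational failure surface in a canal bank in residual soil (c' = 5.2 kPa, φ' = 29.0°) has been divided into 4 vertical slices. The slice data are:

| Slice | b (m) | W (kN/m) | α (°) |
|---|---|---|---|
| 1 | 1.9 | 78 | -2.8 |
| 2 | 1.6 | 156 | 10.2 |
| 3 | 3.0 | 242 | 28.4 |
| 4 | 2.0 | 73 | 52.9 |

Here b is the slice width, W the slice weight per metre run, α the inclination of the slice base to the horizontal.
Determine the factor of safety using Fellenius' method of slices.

Ordinary method of slices: FS = Σ[c'·Δl_i + (W_i cosα_i)·tanφ'] / Σ W_i sinα_i, with Δl_i = b_i / cosα_i.
Slice 1: Δl = 1.9/cos(-2.8°) = 1.902 m; N'_1 = 78·cos(-2.8°) = 77.9; c'Δl = 9.89; W sinα = -3.8
Slice 2: Δl = 1.6/cos10.2° = 1.626 m; N'_2 = 156·cos10.2° = 153.5; c'Δl = 8.45; W sinα = 27.6
Slice 3: Δl = 3.0/cos28.4° = 3.410 m; N'_3 = 242·cos28.4° = 212.9; c'Δl = 17.73; W sinα = 115.1
Slice 4: Δl = 2.0/cos52.9° = 3.316 m; N'_4 = 73·cos52.9° = 44.0; c'Δl = 17.24; W sinα = 58.2
Σc'Δl = 53.3 kN/m; ΣN' = 488.4 kN/m; ΣW sinα = 197.1 kN/m
Resisting = 53.3 + 488.4·tan29.0° = 53.3 + 270.7 = 324.0 kN/m
FS = 324.0 / 197.1 = 1.644

FS = 1.64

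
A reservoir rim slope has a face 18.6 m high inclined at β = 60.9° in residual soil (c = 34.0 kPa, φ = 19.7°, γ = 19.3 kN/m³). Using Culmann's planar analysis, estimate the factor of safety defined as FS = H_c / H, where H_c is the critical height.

H_c = (4c/γ) · sinβ cosφ / [1 − cos(β − φ)]
    = (4·34.0/19.3) · sin60.9°·cos19.7° / [1 − cos41.2°]
    = 7.047 · 0.8226 / 0.2476 = 23.41 m
FS = H_c / H = 23.41 / 18.6 = 1.259

FS = 1.26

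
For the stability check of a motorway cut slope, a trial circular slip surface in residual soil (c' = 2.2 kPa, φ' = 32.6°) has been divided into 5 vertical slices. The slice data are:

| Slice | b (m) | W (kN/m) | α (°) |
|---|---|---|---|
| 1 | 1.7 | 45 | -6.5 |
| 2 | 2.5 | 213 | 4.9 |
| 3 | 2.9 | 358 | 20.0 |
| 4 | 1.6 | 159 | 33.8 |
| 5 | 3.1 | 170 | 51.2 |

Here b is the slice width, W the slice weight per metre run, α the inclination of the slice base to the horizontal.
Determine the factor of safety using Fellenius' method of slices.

Ordinary method of slices: FS = Σ[c'·Δl_i + (W_i cosα_i)·tanφ'] / Σ W_i sinα_i, with Δl_i = b_i / cosα_i.
Slice 1: Δl = 1.7/cos(-6.5°) = 1.711 m; N'_1 = 45·cos(-6.5°) = 44.7; c'Δl = 3.76; W sinα = -5.1
Slice 2: Δl = 2.5/cos4.9° = 2.509 m; N'_2 = 213·cos4.9° = 212.2; c'Δl = 5.52; W sinα = 18.2
Slice 3: Δl = 2.9/cos20.0° = 3.086 m; N'_3 = 358·cos20.0° = 336.4; c'Δl = 6.79; W sinα = 122.4
Slice 4: Δl = 1.6/cos33.8° = 1.925 m; N'_4 = 159·cos33.8° = 132.1; c'Δl = 4.24; W sinα = 88.5
Slice 5: Δl = 3.1/cos51.2° = 4.947 m; N'_5 = 170·cos51.2° = 106.5; c'Δl = 10.88; W sinα = 132.5
Σc'Δl = 31.2 kN/m; ΣN' = 832.0 kN/m; ΣW sinα = 356.5 kN/m
Resisting = 31.2 + 832.0·tan32.6° = 31.2 + 532.1 = 563.3 kN/m
FS = 563.3 / 356.5 = 1.580

FS = 1.58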